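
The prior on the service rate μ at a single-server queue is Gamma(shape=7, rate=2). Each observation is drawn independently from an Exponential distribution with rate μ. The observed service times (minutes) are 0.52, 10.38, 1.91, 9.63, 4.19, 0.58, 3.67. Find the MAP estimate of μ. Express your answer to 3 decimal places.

μ̂_MAP = 0.395

The Exponential(rate=μ) likelihood is ∝ μ^n e^(−μΣtᵢ). Here n = 7 and Σtᵢ = 0.52 + 10.38 + 1.91 + 9.63 + 4.19 + 0.58 + 3.67 = 30.88.
Posterior ∝ μ^6e^(−2μ) · μ^7e^(−30.88μ) = μ^13e^(−32.88μ), i.e. Gamma(14, 32.88).
Mode = (a−1)/b = 13/32.88 ≈ 0.395.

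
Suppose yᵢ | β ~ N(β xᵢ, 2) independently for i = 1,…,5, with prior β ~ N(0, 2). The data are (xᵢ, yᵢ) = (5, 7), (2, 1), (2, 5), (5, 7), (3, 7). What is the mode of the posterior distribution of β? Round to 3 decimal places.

log p(β | y) = −Σ(yᵢ − βxᵢ)²/(2·2) − β²/(2·2) + const.
Setting the derivative to zero: Σxᵢ(yᵢ − βxᵢ)/2 − β/2 = 0, so β = Σxᵢyᵢ / (Σxᵢ² + σ²/τ²).
Σxᵢyᵢ = 5·7 + 2·1 + 2·5 + 5·7 + 3·7 = 103; Σxᵢ² = 67; σ²/τ² = 1.
β̂_MAP = 103 / (67 + 1) = 103/68 ≈ 1.515.

β̂_MAP = 1.515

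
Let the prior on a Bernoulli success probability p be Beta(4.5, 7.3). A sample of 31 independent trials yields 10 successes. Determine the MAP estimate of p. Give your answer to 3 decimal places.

Prior: Beta(4.5, 7.3).
Data: 10 successes in 31 trials. The binomial likelihood contributes p^10(1−p)^21, so the posterior is Beta(4.5+10, 7.3+21) = Beta(14.5, 28.3).
For Beta(a, b) with a, b > 1 the mode is (a−1)/(a+b−2) = 13.5/40.8 ≈ 0.331.

p̂_MAP = 0.331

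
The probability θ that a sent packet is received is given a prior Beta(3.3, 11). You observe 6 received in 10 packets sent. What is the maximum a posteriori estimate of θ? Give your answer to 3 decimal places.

θ̂_MAP = 0.372

Prior: Beta(3.3, 11).
Data: 6 successes in 10 trials. The binomial likelihood contributes θ^6(1−θ)^4, so the posterior is Beta(3.3+6, 11+4) = Beta(9.3, 15).
For Beta(a, b) with a, b > 1 the mode is (a−1)/(a+b−2) = 8.3/22.3 ≈ 0.372.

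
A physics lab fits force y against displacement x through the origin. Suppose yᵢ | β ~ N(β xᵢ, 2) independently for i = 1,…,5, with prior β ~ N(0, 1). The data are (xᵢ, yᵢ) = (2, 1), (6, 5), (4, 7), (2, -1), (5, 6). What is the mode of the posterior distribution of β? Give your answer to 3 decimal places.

β̂_MAP = 1.011

log p(β | y) = −Σ(yᵢ − βxᵢ)²/(2·2) − β²/(2·1) + const.
Setting the derivative to zero: Σxᵢ(yᵢ − βxᵢ)/2 − β/1 = 0, so β = Σxᵢyᵢ / (Σxᵢ² + σ²/τ²).
Σxᵢyᵢ = 2·1 + 6·5 + 4·7 + 2·(-1) + 5·6 = 88; Σxᵢ² = 85; σ²/τ² = 2.
β̂_MAP = 88 / (85 + 2) = 88/87 ≈ 1.011.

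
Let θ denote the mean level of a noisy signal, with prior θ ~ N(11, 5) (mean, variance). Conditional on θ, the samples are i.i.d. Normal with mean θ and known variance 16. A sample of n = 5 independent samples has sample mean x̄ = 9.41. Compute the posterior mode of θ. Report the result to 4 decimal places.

θ̂_MAP = 10.0305

n = 5, x̄ = 9.41.
For a Normal prior and Normal likelihood with known variance, the posterior is Normal; its mode equals its mean, the precision-weighted average.
Prior precision 1/σ₀² = 1/5 = 0.2; data precision n/σ² = 5/16 = 0.3125.
θ̂ = (0.2·11 + 0.3125·9.41) / (0.2 + 0.3125) = 5.140625/0.5125 = 1645/164 ≈ 10.0305.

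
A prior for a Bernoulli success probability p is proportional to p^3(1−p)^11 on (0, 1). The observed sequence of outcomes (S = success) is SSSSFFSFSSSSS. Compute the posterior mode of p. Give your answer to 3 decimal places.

p̂_MAP = 0.481

The prior density ∝ p^3(1−p)^11 is the kernel of Beta(4, 12).
Data: 10 successes in 13 trials (from the sequence). The binomial likelihood contributes p^10(1−p)^3, so the posterior is Beta(4+10, 12+3) = Beta(14, 15).
For Beta(a, b) with a, b > 1 the mode is (a−1)/(a+b−2) = 13/27 ≈ 0.481.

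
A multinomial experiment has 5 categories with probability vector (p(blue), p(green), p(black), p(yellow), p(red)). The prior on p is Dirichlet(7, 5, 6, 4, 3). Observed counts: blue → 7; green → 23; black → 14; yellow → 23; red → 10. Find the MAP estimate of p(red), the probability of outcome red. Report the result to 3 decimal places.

The posterior is Dirichlet(αᵢ + nᵢ) = Dirichlet(14, 28, 20, 27, 13).
For a Dirichlet(a₁,…,a_K) with all aᵢ > 1, the mode has j-th component (aⱼ − 1)/(Σaᵢ − K).
Here Σaᵢ = 102 and K = 5, so p(red) = (13 − 1)/(102 − 5) = 12/97 ≈ 0.124.

MAP estimate of p(red) = 0.124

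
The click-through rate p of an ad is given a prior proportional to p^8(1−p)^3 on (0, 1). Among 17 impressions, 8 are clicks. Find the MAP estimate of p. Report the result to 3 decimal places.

The prior density ∝ p^8(1−p)^3 is the kernel of Beta(9, 4).
Data: 8 successes in 17 trials. The binomial likelihood contributes p^8(1−p)^9, so the posterior is Beta(9+8, 4+9) = Beta(17, 13).
For Beta(a, b) with a, b > 1 the mode is (a−1)/(a+b−2) = 16/28 ≈ 0.571.

p̂_MAP = 0.571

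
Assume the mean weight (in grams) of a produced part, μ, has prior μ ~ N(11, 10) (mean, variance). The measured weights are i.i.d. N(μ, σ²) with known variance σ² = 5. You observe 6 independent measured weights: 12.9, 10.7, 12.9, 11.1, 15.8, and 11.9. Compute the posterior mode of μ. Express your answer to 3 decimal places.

μ̂_MAP = 12.431

n = 6; x̄ = (12.9 + 10.7 + 12.9 + 11.1 + 15.8 + 11.9)/6 = 75.3/6 = 12.55.
For a Normal prior and Normal likelihood with known variance, the posterior is Normal; its mode equals its mean, the precision-weighted average.
Prior precision 1/σ₀² = 1/10 = 0.1; data precision n/σ² = 6/5 = 1.2.
μ̂ = (0.1·11 + 1.2·12.55) / (0.1 + 1.2) = 16.16/1.3 = 808/65 ≈ 12.431.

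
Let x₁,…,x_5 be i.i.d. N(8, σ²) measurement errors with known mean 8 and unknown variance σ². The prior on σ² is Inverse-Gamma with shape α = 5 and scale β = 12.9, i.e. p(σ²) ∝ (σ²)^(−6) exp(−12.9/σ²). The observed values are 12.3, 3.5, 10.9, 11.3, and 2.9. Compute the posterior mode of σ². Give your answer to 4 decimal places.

σ̂²_MAP = 6.4618

Sum of squared deviations about the known mean: SS = (12.3−8)² + (3.5−8)² + (10.9−8)² + (11.3−8)² + (2.9−8)² = 84.05.
The Normal likelihood contributes (σ²)^(−n/2) exp(−SS/(2σ²)), so the posterior is Inverse-Gamma(α + n/2, β + SS/2) = Inverse-Gamma(7.5, 54.925).
The mode of Inverse-Gamma(a, b) is b/(a+1) = 54.925/8.5 ≈ 6.4618.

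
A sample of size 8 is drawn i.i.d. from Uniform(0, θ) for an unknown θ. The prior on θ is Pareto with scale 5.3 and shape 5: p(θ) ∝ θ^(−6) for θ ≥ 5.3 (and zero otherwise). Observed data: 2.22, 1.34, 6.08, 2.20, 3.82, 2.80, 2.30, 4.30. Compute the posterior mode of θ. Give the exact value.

θ̂_MAP = 6.08

The Uniform(0, θ) likelihood is θ^(−n) for θ ≥ max(xᵢ), zero otherwise. Here max(xᵢ) = 6.08.
Posterior ∝ θ^(−6) · θ^(−8) = θ^(−14) on θ ≥ max(5.3, 6.08) = 6.08.
This density is strictly decreasing in θ, so the posterior mode lies at the lower boundary of the support.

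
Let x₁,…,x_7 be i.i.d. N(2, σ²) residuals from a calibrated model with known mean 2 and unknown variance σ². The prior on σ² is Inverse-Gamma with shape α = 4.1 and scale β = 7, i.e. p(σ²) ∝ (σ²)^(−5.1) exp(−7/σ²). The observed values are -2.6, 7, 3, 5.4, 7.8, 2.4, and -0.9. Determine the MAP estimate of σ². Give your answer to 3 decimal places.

Sum of squared deviations about the known mean: SS = (-2.6−2)² + (7−2)² + (3−2)² + (5.4−2)² + (7.8−2)² + (2.4−2)² + (-0.9−2)² = 100.93.
The Normal likelihood contributes (σ²)^(−n/2) exp(−SS/(2σ²)), so the posterior is Inverse-Gamma(α + n/2, β + SS/2) = Inverse-Gamma(7.6, 57.465).
The mode of Inverse-Gamma(a, b) is b/(a+1) = 57.465/8.6 ≈ 6.682.

σ̂²_MAP = 6.682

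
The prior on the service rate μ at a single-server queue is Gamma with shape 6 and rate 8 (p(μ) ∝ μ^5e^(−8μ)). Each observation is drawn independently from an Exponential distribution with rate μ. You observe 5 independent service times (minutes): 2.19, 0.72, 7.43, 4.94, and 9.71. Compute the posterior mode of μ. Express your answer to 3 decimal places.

The Exponential(rate=μ) likelihood is ∝ μ^n e^(−μΣtᵢ). Here n = 5 and Σtᵢ = 2.19 + 0.72 + 7.43 + 4.94 + 9.71 = 24.99.
Posterior ∝ μ^5e^(−8μ) · μ^5e^(−24.99μ) = μ^10e^(−32.99μ), i.e. Gamma(11, 32.99).
Mode = (a−1)/b = 10/32.99 ≈ 0.303.

μ̂_MAP = 0.303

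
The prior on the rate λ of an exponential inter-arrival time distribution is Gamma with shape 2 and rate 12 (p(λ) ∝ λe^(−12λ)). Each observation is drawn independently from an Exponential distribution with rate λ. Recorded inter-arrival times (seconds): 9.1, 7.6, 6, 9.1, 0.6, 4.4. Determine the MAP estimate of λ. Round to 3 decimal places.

The Exponential(rate=λ) likelihood is ∝ λ^n e^(−λΣtᵢ). Here n = 6 and Σtᵢ = 9.1 + 7.6 + 6 + 9.1 + 0.6 + 4.4 = 36.8.
Posterior ∝ λe^(−12λ) · λ^6e^(−36.8λ) = λ^7e^(−48.8λ), i.e. Gamma(8, 48.8).
Mode = (a−1)/b = 7/48.8 ≈ 0.143.

λ̂_MAP = 0.143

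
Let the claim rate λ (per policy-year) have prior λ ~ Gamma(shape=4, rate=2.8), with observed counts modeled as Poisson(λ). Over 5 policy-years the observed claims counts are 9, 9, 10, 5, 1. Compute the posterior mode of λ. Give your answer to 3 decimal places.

Σxᵢ = 9+9+10+5+1 = 34, with n = 5.
Posterior ∝ λ^3e^(−2.8λ) · λ^34e^(−5λ) = λ^37e^(−7.8λ), i.e. Gamma(shape=38, rate=7.8).
The mode of a Gamma(a, b) with a ≥ 1 (shape–rate) is (a−1)/b = 37/7.8 ≈ 4.744.

λ̂_MAP = 4.744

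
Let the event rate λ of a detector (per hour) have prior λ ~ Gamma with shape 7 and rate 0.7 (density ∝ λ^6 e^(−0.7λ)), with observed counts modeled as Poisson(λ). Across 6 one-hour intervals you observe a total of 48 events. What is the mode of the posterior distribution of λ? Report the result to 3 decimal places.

λ̂_MAP = 8.060

Σxᵢ = 48, n = 6.
Posterior ∝ λ^6e^(−0.7λ) · λ^48e^(−6λ) = λ^54e^(−6.7λ), i.e. Gamma(shape=55, rate=6.7).
The mode of a Gamma(a, b) with a ≥ 1 (shape–rate) is (a−1)/b = 54/6.7 ≈ 8.060.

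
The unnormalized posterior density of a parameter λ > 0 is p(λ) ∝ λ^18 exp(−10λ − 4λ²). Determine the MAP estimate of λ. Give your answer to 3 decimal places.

ℓ'(λ) = 18/λ − 10 − 8λ. Setting this to zero and multiplying by λ: 8λ² + 10λ − 18 = 0.
λ = (−10 + √(10² + 4·8·18)) / (2·8) = (−10 + √676) / 16 = (−10 + 26)/16 = 1.
ℓ''(λ) = −18/λ² − 8 < 0, confirming a maximum.

λ̂_MAP = 1.000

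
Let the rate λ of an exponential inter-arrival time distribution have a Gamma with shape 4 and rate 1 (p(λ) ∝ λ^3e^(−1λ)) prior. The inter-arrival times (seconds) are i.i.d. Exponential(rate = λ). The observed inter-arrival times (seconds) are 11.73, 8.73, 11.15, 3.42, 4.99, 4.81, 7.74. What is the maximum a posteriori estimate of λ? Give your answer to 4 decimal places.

λ̂_MAP = 0.1867

The Exponential(rate=λ) likelihood is ∝ λ^n e^(−λΣtᵢ). Here n = 7 and Σtᵢ = 11.73 + 8.73 + 11.15 + 3.42 + 4.99 + 4.81 + 7.74 = 52.57.
Posterior ∝ λ^3e^(−1λ) · λ^7e^(−52.57λ) = λ^10e^(−53.57λ), i.e. Gamma(11, 53.57).
Mode = (a−1)/b = 10/53.57 ≈ 0.1867.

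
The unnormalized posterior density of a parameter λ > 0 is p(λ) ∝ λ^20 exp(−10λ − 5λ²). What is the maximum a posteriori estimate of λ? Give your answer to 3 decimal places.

ℓ'(λ) = 20/λ − 10 − 10λ. Setting this to zero and multiplying by λ: 10λ² + 10λ − 20 = 0.
λ = (−10 + √(10² + 4·10·20)) / (2·10) = (−10 + √900) / 20 = (−10 + 30)/20 = 1.
ℓ''(λ) = −20/λ² − 10 < 0, confirming a maximum.

λ̂_MAP = 1.000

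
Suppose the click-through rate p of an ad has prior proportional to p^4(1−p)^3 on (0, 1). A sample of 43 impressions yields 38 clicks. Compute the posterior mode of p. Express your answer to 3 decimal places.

The prior density ∝ p^4(1−p)^3 is the kernel of Beta(5, 4).
Data: 38 successes in 43 trials. The binomial likelihood contributes p^38(1−p)^5, so the posterior is Beta(5+38, 4+5) = Beta(43, 9).
For Beta(a, b) with a, b > 1 the mode is (a−1)/(a+b−2) = 42/50 ≈ 0.840.

p̂_MAP = 0.840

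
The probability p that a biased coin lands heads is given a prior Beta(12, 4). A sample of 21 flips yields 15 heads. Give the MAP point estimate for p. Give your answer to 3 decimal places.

p̂_MAP = 0.743

Prior: Beta(12, 4).
Data: 15 successes in 21 trials. The binomial likelihood contributes p^15(1−p)^6, so the posterior is Beta(12+15, 4+6) = Beta(27, 10).
For Beta(a, b) with a, b > 1 the mode is (a−1)/(a+b−2) = 26/35 ≈ 0.743.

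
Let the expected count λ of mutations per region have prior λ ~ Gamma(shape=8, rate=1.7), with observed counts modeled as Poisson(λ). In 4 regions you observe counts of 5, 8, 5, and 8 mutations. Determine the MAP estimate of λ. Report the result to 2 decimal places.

Σxᵢ = 5+8+5+8 = 26, with n = 4.
Posterior ∝ λ^7e^(−1.7λ) · λ^26e^(−4λ) = λ^33e^(−5.7λ), i.e. Gamma(shape=34, rate=5.7).
The mode of a Gamma(a, b) with a ≥ 1 (shape–rate) is (a−1)/b = 33/5.7 ≈ 5.79.

λ̂_MAP = 5.79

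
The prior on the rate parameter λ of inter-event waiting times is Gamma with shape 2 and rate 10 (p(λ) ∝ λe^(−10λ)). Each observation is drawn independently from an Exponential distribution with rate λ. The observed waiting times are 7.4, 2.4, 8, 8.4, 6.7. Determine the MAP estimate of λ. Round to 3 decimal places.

λ̂_MAP = 0.140

The Exponential(rate=λ) likelihood is ∝ λ^n e^(−λΣtᵢ). Here n = 5 and Σtᵢ = 7.4 + 2.4 + 8 + 8.4 + 6.7 = 32.9.
Posterior ∝ λe^(−10λ) · λ^5e^(−32.9λ) = λ^6e^(−42.9λ), i.e. Gamma(7, 42.9).
Mode = (a−1)/b = 6/42.9 ≈ 0.140.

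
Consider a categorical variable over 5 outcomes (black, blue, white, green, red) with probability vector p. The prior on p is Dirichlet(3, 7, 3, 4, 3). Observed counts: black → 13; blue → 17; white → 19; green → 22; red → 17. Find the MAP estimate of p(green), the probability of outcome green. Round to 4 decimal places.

MAP estimate of p(green) = 0.2427

The posterior is Dirichlet(αᵢ + nᵢ) = Dirichlet(16, 24, 22, 26, 20).
For a Dirichlet(a₁,…,a_K) with all aᵢ > 1, the mode has j-th component (aⱼ − 1)/(Σaᵢ − K).
Here Σaᵢ = 108 and K = 5, so p(green) = (26 − 1)/(108 − 5) = 25/103 ≈ 0.2427.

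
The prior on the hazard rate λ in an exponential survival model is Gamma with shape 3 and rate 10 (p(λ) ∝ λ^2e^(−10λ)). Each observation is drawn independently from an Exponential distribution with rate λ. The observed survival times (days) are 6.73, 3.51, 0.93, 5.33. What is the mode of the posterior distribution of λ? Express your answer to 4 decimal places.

The Exponential(rate=λ) likelihood is ∝ λ^n e^(−λΣtᵢ). Here n = 4 and Σtᵢ = 6.73 + 3.51 + 0.93 + 5.33 = 16.50.
Posterior ∝ λ^2e^(−10λ) · λ^4e^(−16.50λ) = λ^6e^(−26.50λ), i.e. Gamma(7, 26.50).
Mode = (a−1)/b = 6/26.50 ≈ 0.2264.

λ̂_MAP = 0.2264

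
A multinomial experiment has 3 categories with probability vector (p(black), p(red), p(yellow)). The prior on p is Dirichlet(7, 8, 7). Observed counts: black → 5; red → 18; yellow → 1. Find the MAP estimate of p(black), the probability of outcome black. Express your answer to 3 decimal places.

MAP estimate of p(black) = 0.256

The posterior is Dirichlet(αᵢ + nᵢ) = Dirichlet(12, 26, 8).
For a Dirichlet(a₁,…,a_K) with all aᵢ > 1, the mode has j-th component (aⱼ − 1)/(Σaᵢ − K).
Here Σaᵢ = 46 and K = 3, so p(black) = (12 − 1)/(46 − 3) = 11/43 ≈ 0.256.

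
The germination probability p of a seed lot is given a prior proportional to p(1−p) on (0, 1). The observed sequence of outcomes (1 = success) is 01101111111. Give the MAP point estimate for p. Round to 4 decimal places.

The prior density ∝ p(1−p)^1 is the kernel of Beta(2, 2).
Data: 9 successes in 11 trials (from the sequence). The binomial likelihood contributes p^9(1−p)^2, so the posterior is Beta(2+9, 2+2) = Beta(11, 4).
For Beta(a, b) with a, b > 1 the mode is (a−1)/(a+b−2) = 10/13 ≈ 0.7692.

p̂_MAP = 0.7692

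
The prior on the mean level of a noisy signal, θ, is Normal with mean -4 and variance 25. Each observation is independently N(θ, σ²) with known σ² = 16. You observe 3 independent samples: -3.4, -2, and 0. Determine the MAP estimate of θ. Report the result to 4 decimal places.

n = 3; x̄ = ((-3.4) + (-2) + 0)/3 = -5.4/3 = -1.8.
For a Normal prior and Normal likelihood with known variance, the posterior is Normal; its mode equals its mean, the precision-weighted average.
Prior precision 1/σ₀² = 1/25 = 0.04; data precision n/σ² = 3/16 = 0.1875.
θ̂ = (0.04·(-4) + 0.1875·(-1.8)) / (0.04 + 0.1875) = (-0.4975)/0.2275 = -199/91 ≈ -2.1868.

θ̂_MAP = -2.1868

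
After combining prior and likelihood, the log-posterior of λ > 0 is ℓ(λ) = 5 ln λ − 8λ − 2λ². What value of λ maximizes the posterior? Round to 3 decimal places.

ℓ'(λ) = 5/λ − 8 − 4λ. Setting this to zero and multiplying by λ: 4λ² + 8λ − 5 = 0.
λ = (−8 + √(8² + 4·4·5)) / (2·4) = (−8 + √144) / 8 = (−8 + 12)/8 = 1/2.
ℓ''(λ) = −5/λ² − 4 < 0, confirming a maximum.

λ̂_MAP = 0.500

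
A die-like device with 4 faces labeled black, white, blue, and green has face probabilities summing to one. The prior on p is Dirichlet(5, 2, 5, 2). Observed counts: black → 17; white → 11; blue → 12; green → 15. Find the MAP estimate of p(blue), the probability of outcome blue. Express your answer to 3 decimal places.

MAP estimate of p(blue) = 0.246

The posterior is Dirichlet(αᵢ + nᵢ) = Dirichlet(22, 13, 17, 17).
For a Dirichlet(a₁,…,a_K) with all aᵢ > 1, the mode has j-th component (aⱼ − 1)/(Σaᵢ − K).
Here Σaᵢ = 69 and K = 4, so p(blue) = (17 − 1)/(69 − 4) = 16/65 ≈ 0.246.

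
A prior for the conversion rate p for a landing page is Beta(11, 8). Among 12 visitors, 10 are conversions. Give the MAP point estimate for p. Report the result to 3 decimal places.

Prior: Beta(11, 8).
Data: 10 successes in 12 trials. The binomial likelihood contributes p^10(1−p)^2, so the posterior is Beta(11+10, 8+2) = Beta(21, 10).
For Beta(a, b) with a, b > 1 the mode is (a−1)/(a+b−2) = 20/29 ≈ 0.690.

p̂_MAP = 0.690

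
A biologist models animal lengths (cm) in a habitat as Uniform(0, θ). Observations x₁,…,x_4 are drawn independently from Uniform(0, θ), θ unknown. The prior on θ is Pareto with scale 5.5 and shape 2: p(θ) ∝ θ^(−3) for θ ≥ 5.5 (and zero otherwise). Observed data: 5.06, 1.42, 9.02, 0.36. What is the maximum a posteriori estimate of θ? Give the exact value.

θ̂_MAP = 9.02

The Uniform(0, θ) likelihood is θ^(−n) for θ ≥ max(xᵢ), zero otherwise. Here max(xᵢ) = 9.02.
Posterior ∝ θ^(−3) · θ^(−4) = θ^(−7) on θ ≥ max(5.5, 9.02) = 9.02.
This density is strictly decreasing in θ, so the posterior mode lies at the lower boundary of the support.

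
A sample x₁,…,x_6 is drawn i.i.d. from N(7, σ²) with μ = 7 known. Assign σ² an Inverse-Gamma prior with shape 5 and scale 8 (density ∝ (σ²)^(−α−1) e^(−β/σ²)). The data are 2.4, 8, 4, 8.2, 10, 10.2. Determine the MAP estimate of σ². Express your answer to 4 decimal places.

Sum of squared deviations about the known mean: SS = (2.4−7)² + (8−7)² + (4−7)² + (8.2−7)² + (10−7)² + (10.2−7)² = 51.84.
The Normal likelihood contributes (σ²)^(−n/2) exp(−SS/(2σ²)), so the posterior is Inverse-Gamma(α + n/2, β + SS/2) = Inverse-Gamma(8, 33.92).
The mode of Inverse-Gamma(a, b) is b/(a+1) = 33.92/9 ≈ 3.7689.

σ̂²_MAP = 3.7689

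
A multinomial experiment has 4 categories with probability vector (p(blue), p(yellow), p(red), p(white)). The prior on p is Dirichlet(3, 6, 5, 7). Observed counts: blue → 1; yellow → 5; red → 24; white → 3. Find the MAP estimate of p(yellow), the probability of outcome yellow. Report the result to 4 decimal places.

The posterior is Dirichlet(αᵢ + nᵢ) = Dirichlet(4, 11, 29, 10).
For a Dirichlet(a₁,…,a_K) with all aᵢ > 1, the mode has j-th component (aⱼ − 1)/(Σaᵢ − K).
Here Σaᵢ = 54 and K = 4, so p(yellow) = (11 − 1)/(54 − 4) = 10/50 ≈ 0.2000.

MAP estimate of p(yellow) = 0.2000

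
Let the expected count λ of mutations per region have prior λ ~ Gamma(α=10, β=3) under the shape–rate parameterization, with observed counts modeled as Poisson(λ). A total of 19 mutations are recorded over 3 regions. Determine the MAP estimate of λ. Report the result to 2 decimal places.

Σxᵢ = 19, n = 3.
Posterior ∝ λ^9e^(−3λ) · λ^19e^(−3λ) = λ^28e^(−6λ), i.e. Gamma(shape=29, rate=6).
The mode of a Gamma(a, b) with a ≥ 1 (shape–rate) is (a−1)/b = 28/6 ≈ 4.67.

λ̂_MAP = 4.67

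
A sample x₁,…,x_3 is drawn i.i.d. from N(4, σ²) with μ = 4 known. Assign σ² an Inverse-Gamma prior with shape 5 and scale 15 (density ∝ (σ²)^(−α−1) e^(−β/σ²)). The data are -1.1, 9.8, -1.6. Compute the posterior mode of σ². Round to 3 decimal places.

Sum of squared deviations about the known mean: SS = (-1.1−4)² + (9.8−4)² + (-1.6−4)² = 91.01.
The Normal likelihood contributes (σ²)^(−n/2) exp(−SS/(2σ²)), so the posterior is Inverse-Gamma(α + n/2, β + SS/2) = Inverse-Gamma(6.5, 60.505).
The mode of Inverse-Gamma(a, b) is b/(a+1) = 60.505/7.5 ≈ 8.067.

σ̂²_MAP = 8.067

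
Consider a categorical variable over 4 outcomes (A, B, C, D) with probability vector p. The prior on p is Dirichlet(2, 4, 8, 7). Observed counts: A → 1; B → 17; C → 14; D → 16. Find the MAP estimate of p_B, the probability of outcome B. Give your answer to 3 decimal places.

The posterior is Dirichlet(αᵢ + nᵢ) = Dirichlet(3, 21, 22, 23).
For a Dirichlet(a₁,…,a_K) with all aᵢ > 1, the mode has j-th component (aⱼ − 1)/(Σaᵢ − K).
Here Σaᵢ = 69 and K = 4, so p_B = (21 − 1)/(69 − 4) = 20/65 ≈ 0.308.

MAP estimate of p_B = 0.308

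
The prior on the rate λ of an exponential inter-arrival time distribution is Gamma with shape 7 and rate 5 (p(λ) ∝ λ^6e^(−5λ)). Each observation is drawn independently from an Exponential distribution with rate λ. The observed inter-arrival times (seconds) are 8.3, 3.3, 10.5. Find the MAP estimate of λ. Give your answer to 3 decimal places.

λ̂_MAP = 0.332

The Exponential(rate=λ) likelihood is ∝ λ^n e^(−λΣtᵢ). Here n = 3 and Σtᵢ = 8.3 + 3.3 + 10.5 = 22.1.
Posterior ∝ λ^6e^(−5λ) · λ^3e^(−22.1λ) = λ^9e^(−27.1λ), i.e. Gamma(10, 27.1).
Mode = (a−1)/b = 9/27.1 ≈ 0.332.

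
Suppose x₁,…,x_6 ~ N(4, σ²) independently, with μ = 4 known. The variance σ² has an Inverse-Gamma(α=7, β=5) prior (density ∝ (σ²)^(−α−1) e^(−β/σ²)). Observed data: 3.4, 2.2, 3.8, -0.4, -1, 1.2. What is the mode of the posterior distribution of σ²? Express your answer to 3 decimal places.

σ̂²_MAP = 2.993

Sum of squared deviations about the known mean: SS = (3.4−4)² + (2.2−4)² + (3.8−4)² + (-0.4−4)² + (-1−4)² + (1.2−4)² = 55.84.
The Normal likelihood contributes (σ²)^(−n/2) exp(−SS/(2σ²)), so the posterior is Inverse-Gamma(α + n/2, β + SS/2) = Inverse-Gamma(10, 32.92).
The mode of Inverse-Gamma(a, b) is b/(a+1) = 32.92/11 ≈ 2.993.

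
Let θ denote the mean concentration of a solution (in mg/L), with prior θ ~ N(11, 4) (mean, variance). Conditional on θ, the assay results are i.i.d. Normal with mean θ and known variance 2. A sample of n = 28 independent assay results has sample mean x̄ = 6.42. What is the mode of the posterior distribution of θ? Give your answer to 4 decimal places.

n = 28, x̄ = 6.42.
For a Normal prior and Normal likelihood with known variance, the posterior is Normal; its mode equals its mean, the precision-weighted average.
Prior precision 1/σ₀² = 1/4 = 0.25; data precision n/σ² = 28/2 = 14.
θ̂ = (0.25·11 + 14·6.42) / (0.25 + 14) = 92.63/14.25 = 9263/1425 ≈ 6.5004.

θ̂_MAP = 6.5004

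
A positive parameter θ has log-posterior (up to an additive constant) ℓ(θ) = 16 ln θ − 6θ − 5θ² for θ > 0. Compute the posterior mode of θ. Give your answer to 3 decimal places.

ℓ'(θ) = 16/θ − 6 − 10θ. Setting this to zero and multiplying by θ: 10θ² + 6θ − 16 = 0.
θ = (−6 + √(6² + 4·10·16)) / (2·10) = (−6 + √676) / 20 = (−6 + 26)/20 = 1.
ℓ''(θ) = −16/θ² − 10 < 0, confirming a maximum.

θ̂_MAP = 1.000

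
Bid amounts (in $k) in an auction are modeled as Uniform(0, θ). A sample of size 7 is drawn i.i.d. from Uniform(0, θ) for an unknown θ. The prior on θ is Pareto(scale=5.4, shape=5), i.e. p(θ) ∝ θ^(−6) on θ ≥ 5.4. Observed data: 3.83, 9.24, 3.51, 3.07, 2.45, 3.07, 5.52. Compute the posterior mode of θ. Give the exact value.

The Uniform(0, θ) likelihood is θ^(−n) for θ ≥ max(xᵢ), zero otherwise. Here max(xᵢ) = 9.24.
Posterior ∝ θ^(−6) · θ^(−7) = θ^(−13) on θ ≥ max(5.4, 9.24) = 9.24.
This density is strictly decreasing in θ, so the posterior mode lies at the lower boundary of the support.

θ̂_MAP = 9.24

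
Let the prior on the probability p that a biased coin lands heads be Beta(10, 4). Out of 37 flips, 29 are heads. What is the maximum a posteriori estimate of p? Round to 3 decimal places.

p̂_MAP = 0.776

Prior: Beta(10, 4).
Data: 29 successes in 37 trials. The binomial likelihood contributes p^29(1−p)^8, so the posterior is Beta(10+29, 4+8) = Beta(39, 12).
For Beta(a, b) with a, b > 1 the mode is (a−1)/(a+b−2) = 38/49 ≈ 0.776.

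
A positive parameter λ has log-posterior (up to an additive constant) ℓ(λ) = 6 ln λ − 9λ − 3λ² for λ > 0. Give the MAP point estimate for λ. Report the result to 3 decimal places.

λ̂_MAP = 0.500

ℓ'(λ) = 6/λ − 9 − 6λ. Setting this to zero and multiplying by λ: 6λ² + 9λ − 6 = 0.
λ = (−9 + √(9² + 4·6·6)) / (2·6) = (−9 + √225) / 12 = (−9 + 15)/12 = 1/2.
ℓ''(λ) = −6/λ² − 6 < 0, confirming a maximum.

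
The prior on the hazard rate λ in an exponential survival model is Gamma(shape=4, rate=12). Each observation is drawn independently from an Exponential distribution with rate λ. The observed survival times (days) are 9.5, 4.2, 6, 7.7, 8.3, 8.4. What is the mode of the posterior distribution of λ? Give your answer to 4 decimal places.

λ̂_MAP = 0.1604

The Exponential(rate=λ) likelihood is ∝ λ^n e^(−λΣtᵢ). Here n = 6 and Σtᵢ = 9.5 + 4.2 + 6 + 7.7 + 8.3 + 8.4 = 44.1.
Posterior ∝ λ^3e^(−12λ) · λ^6e^(−44.1λ) = λ^9e^(−56.1λ), i.e. Gamma(10, 56.1).
Mode = (a−1)/b = 9/56.1 ≈ 0.1604.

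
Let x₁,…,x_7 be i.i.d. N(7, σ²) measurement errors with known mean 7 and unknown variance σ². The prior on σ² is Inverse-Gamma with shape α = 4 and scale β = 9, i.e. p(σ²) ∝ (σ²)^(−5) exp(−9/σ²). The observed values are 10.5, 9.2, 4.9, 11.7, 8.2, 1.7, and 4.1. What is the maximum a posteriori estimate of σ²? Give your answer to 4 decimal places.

Sum of squared deviations about the known mean: SS = (10.5−7)² + (9.2−7)² + (4.9−7)² + (11.7−7)² + (8.2−7)² + (1.7−7)² + (4.1−7)² = 81.53.
The Normal likelihood contributes (σ²)^(−n/2) exp(−SS/(2σ²)), so the posterior is Inverse-Gamma(α + n/2, β + SS/2) = Inverse-Gamma(7.5, 49.765).
The mode of Inverse-Gamma(a, b) is b/(a+1) = 49.765/8.5 ≈ 5.8547.

σ̂²_MAP = 5.8547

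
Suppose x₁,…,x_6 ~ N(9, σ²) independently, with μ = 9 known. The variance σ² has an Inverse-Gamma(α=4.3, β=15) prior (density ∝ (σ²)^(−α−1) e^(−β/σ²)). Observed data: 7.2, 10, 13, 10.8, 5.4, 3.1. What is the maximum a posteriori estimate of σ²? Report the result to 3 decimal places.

σ̂²_MAP = 6.099

Sum of squared deviations about the known mean: SS = (7.2−9)² + (10−9)² + (13−9)² + (10.8−9)² + (5.4−9)² + (3.1−9)² = 71.25.
The Normal likelihood contributes (σ²)^(−n/2) exp(−SS/(2σ²)), so the posterior is Inverse-Gamma(α + n/2, β + SS/2) = Inverse-Gamma(7.3, 50.625).
The mode of Inverse-Gamma(a, b) is b/(a+1) = 50.625/8.3 ≈ 6.099.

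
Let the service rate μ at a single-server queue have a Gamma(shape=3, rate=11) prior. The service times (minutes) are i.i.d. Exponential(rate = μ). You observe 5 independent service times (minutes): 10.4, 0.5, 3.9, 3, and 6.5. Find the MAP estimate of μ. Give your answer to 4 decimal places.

μ̂_MAP = 0.1983

The Exponential(rate=μ) likelihood is ∝ μ^n e^(−μΣtᵢ). Here n = 5 and Σtᵢ = 10.4 + 0.5 + 3.9 + 3 + 6.5 = 24.3.
Posterior ∝ μ^2e^(−11μ) · μ^5e^(−24.3μ) = μ^7e^(−35.3μ), i.e. Gamma(8, 35.3).
Mode = (a−1)/b = 7/35.3 ≈ 0.1983.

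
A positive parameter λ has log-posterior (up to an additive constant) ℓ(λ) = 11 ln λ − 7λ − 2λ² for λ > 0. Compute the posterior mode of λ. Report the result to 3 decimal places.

λ̂_MAP = 1.000

ℓ'(λ) = 11/λ − 7 − 4λ. Setting this to zero and multiplying by λ: 4λ² + 7λ − 11 = 0.
λ = (−7 + √(7² + 4·4·11)) / (2·4) = (−7 + √225) / 8 = (−7 + 15)/8 = 1.
ℓ''(λ) = −11/λ² − 4 < 0, confirming a maximum.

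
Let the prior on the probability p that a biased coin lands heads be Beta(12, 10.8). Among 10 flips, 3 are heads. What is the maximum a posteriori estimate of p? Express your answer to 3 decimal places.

Prior: Beta(12, 10.8).
Data: 3 successes in 10 trials. The binomial likelihood contributes p^3(1−p)^7, so the posterior is Beta(12+3, 10.8+7) = Beta(15, 17.8).
For Beta(a, b) with a, b > 1 the mode is (a−1)/(a+b−2) = 14/30.8 ≈ 0.455.

p̂_MAP = 0.455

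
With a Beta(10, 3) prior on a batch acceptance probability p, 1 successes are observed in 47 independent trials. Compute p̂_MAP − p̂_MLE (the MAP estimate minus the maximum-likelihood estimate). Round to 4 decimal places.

Posterior is Beta(11, 49); MAP = (11−1)/(60−2) = 10/58 ≈ 0.17241.
MLE ignores the prior: p̂_MLE = k/n = 1/47 ≈ 0.02128.
Difference = 10/58 − 1/47 = 206/1363 ≈ 0.1511.

MAP − MLE = 0.1511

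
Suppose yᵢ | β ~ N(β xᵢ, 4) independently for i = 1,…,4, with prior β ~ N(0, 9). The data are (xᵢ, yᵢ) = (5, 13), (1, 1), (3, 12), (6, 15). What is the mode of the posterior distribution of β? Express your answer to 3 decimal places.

log p(β | y) = −Σ(yᵢ − βxᵢ)²/(2·4) − β²/(2·9) + const.
Setting the derivative to zero: Σxᵢ(yᵢ − βxᵢ)/4 − β/9 = 0, so β = Σxᵢyᵢ / (Σxᵢ² + σ²/τ²).
Σxᵢyᵢ = 5·13 + 1·1 + 3·12 + 6·15 = 192; Σxᵢ² = 71; σ²/τ² = 4/9.
β̂_MAP = 192 / (71 + 4/9) = 192/(643/9) = 1728/643 ≈ 2.687.

β̂_MAP = 2.687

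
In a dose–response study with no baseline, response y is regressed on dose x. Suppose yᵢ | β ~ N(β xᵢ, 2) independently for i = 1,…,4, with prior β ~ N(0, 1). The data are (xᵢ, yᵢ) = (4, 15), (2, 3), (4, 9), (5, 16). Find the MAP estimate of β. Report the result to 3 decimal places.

β̂_MAP = 2.889

log p(β | y) = −Σ(yᵢ − βxᵢ)²/(2·2) − β²/(2·1) + const.
Setting the derivative to zero: Σxᵢ(yᵢ − βxᵢ)/2 − β/1 = 0, so β = Σxᵢyᵢ / (Σxᵢ² + σ²/τ²).
Σxᵢyᵢ = 4·15 + 2·3 + 4·9 + 5·16 = 182; Σxᵢ² = 61; σ²/τ² = 2.
β̂_MAP = 182 / (61 + 2) = 182/63 ≈ 2.889.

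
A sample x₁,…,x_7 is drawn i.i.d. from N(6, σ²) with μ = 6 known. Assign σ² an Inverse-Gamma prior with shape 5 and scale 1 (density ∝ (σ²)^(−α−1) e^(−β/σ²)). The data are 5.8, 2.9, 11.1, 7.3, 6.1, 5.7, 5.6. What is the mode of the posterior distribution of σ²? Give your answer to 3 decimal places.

Sum of squared deviations about the known mean: SS = (5.8−6)² + (2.9−6)² + (11.1−6)² + (7.3−6)² + (6.1−6)² + (5.7−6)² + (5.6−6)² = 37.61.
The Normal likelihood contributes (σ²)^(−n/2) exp(−SS/(2σ²)), so the posterior is Inverse-Gamma(α + n/2, β + SS/2) = Inverse-Gamma(8.5, 19.805).
The mode of Inverse-Gamma(a, b) is b/(a+1) = 19.805/9.5 ≈ 2.085.

σ̂²_MAP = 2.085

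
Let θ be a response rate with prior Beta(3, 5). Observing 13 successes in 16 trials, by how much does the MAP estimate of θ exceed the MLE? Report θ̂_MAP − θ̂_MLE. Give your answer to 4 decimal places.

Posterior is Beta(16, 8); MAP = (16−1)/(24−2) = 15/22 ≈ 0.68182.
MLE ignores the prior: θ̂_MLE = k/n = 13/16 ≈ 0.81250.
Difference = 15/22 − 13/16 = -23/176 ≈ -0.1307.

MAP − MLE = -0.1307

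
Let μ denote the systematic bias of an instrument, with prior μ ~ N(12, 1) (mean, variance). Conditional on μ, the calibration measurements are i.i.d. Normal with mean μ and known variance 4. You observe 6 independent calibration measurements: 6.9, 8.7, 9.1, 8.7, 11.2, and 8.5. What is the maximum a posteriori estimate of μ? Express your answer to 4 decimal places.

μ̂_MAP = 10.1100

n = 6; x̄ = (6.9 + 8.7 + 9.1 + 8.7 + 11.2 + 8.5)/6 = 53.1/6 = 8.85.
For a Normal prior and Normal likelihood with known variance, the posterior is Normal; its mode equals its mean, the precision-weighted average.
Prior precision 1/σ₀² = 1/1 = 1; data precision n/σ² = 6/4 = 1.5.
μ̂ = (1·12 + 1.5·8.85) / (1 + 1.5) = 25.275/2.5 = 10.1100.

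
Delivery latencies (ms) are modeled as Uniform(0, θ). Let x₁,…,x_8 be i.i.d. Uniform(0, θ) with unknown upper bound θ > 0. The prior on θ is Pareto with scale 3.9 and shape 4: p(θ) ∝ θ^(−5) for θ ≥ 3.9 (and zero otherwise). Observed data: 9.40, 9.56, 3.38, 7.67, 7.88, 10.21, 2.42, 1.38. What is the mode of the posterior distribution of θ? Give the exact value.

θ̂_MAP = 10.21

The Uniform(0, θ) likelihood is θ^(−n) for θ ≥ max(xᵢ), zero otherwise. Here max(xᵢ) = 10.21.
Posterior ∝ θ^(−5) · θ^(−8) = θ^(−13) on θ ≥ max(3.9, 10.21) = 10.21.
This density is strictly decreasing in θ, so the posterior mode lies at the lower boundary of the support.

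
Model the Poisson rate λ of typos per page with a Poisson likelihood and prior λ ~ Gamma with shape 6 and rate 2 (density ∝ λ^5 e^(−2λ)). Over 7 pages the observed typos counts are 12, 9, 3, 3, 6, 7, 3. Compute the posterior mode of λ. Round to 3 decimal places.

λ̂_MAP = 5.333

Σxᵢ = 12+9+3+3+6+7+3 = 43, with n = 7.
Posterior ∝ λ^5e^(−2λ) · λ^43e^(−7λ) = λ^48e^(−9λ), i.e. Gamma(shape=49, rate=9).
The mode of a Gamma(a, b) with a ≥ 1 (shape–rate) is (a−1)/b = 48/9 ≈ 5.333.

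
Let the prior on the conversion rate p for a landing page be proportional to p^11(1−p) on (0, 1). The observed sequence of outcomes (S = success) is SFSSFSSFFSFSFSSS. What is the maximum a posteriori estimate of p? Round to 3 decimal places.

p̂_MAP = 0.750

The prior density ∝ p^11(1−p)^1 is the kernel of Beta(12, 2).
Data: 10 successes in 16 trials (from the sequence). The binomial likelihood contributes p^10(1−p)^6, so the posterior is Beta(12+10, 2+6) = Beta(22, 8).
For Beta(a, b) with a, b > 1 the mode is (a−1)/(a+b−2) = 21/28 ≈ 0.750.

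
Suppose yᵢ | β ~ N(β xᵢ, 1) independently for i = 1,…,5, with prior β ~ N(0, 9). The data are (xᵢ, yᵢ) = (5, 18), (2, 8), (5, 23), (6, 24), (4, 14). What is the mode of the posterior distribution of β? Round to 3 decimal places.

β̂_MAP = 3.968

log p(β | y) = −Σ(yᵢ − βxᵢ)²/(2·1) − β²/(2·9) + const.
Setting the derivative to zero: Σxᵢ(yᵢ − βxᵢ)/1 − β/9 = 0, so β = Σxᵢyᵢ / (Σxᵢ² + σ²/τ²).
Σxᵢyᵢ = 5·18 + 2·8 + 5·23 + 6·24 + 4·14 = 421; Σxᵢ² = 106; σ²/τ² = 1/9.
β̂_MAP = 421 / (106 + 1/9) = 421/(955/9) = 3789/955 ≈ 3.968.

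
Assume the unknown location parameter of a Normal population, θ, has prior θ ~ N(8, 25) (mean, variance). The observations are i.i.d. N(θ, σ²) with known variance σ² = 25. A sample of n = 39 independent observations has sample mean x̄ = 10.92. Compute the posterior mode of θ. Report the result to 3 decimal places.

θ̂_MAP = 10.847

n = 39, x̄ = 10.92.
For a Normal prior and Normal likelihood with known variance, the posterior is Normal; its mode equals its mean, the precision-weighted average.
Prior precision 1/σ₀² = 1/25 = 0.04; data precision n/σ² = 39/25 = 1.56.
θ̂ = (0.04·8 + 1.56·10.92) / (0.04 + 1.56) = 17.3552/1.6 = 10.847.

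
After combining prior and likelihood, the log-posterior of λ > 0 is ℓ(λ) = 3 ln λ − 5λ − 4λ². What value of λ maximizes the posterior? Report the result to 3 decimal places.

λ̂_MAP = 0.375

ℓ'(λ) = 3/λ − 5 − 8λ. Setting this to zero and multiplying by λ: 8λ² + 5λ − 3 = 0.
λ = (−5 + √(5² + 4·8·3)) / (2·8) = (−5 + √121) / 16 = (−5 + 11)/16 = 3/8.
ℓ''(λ) = −3/λ² − 8 < 0, confirming a maximum.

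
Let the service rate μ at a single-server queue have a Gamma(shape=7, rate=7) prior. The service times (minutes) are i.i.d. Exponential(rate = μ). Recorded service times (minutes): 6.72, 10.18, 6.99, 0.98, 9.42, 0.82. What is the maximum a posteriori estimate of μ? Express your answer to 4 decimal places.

μ̂_MAP = 0.2850

The Exponential(rate=μ) likelihood is ∝ μ^n e^(−μΣtᵢ). Here n = 6 and Σtᵢ = 6.72 + 10.18 + 6.99 + 0.98 + 9.42 + 0.82 = 35.11.
Posterior ∝ μ^6e^(−7μ) · μ^6e^(−35.11μ) = μ^12e^(−42.11μ), i.e. Gamma(13, 42.11).
Mode = (a−1)/b = 12/42.11 ≈ 0.2850.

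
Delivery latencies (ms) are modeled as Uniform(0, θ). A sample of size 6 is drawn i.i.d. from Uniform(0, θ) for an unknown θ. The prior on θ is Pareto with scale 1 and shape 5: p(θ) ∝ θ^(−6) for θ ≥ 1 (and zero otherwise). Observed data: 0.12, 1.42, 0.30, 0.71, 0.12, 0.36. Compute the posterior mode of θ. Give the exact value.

θ̂_MAP = 1.42

The Uniform(0, θ) likelihood is θ^(−n) for θ ≥ max(xᵢ), zero otherwise. Here max(xᵢ) = 1.42.
Posterior ∝ θ^(−6) · θ^(−6) = θ^(−12) on θ ≥ max(1, 1.42) = 1.42.
This density is strictly decreasing in θ, so the posterior mode lies at the lower boundary of the support.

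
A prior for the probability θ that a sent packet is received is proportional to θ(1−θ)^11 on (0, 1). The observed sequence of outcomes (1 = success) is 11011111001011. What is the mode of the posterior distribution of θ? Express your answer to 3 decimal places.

θ̂_MAP = 0.423

The prior density ∝ θ(1−θ)^11 is the kernel of Beta(2, 12).
Data: 10 successes in 14 trials (from the sequence). The binomial likelihood contributes θ^10(1−θ)^4, so the posterior is Beta(2+10, 12+4) = Beta(12, 16).
For Beta(a, b) with a, b > 1 the mode is (a−1)/(a+b−2) = 11/26 ≈ 0.423.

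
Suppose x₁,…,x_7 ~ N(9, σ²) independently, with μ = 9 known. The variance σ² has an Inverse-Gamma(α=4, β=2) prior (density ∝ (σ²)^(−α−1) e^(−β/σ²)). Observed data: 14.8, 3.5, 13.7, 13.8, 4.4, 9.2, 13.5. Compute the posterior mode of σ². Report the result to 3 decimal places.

Sum of squared deviations about the known mean: SS = (14.8−9)² + (3.5−9)² + (13.7−9)² + (13.8−9)² + (4.4−9)² + (9.2−9)² + (13.5−9)² = 150.47.
The Normal likelihood contributes (σ²)^(−n/2) exp(−SS/(2σ²)), so the posterior is Inverse-Gamma(α + n/2, β + SS/2) = Inverse-Gamma(7.5, 77.235).
The mode of Inverse-Gamma(a, b) is b/(a+1) = 77.235/8.5 ≈ 9.086.

σ̂²_MAP = 9.086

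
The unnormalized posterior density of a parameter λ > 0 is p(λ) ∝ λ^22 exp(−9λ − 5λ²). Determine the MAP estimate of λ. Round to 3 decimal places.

ℓ'(λ) = 22/λ − 9 − 10λ. Setting this to zero and multiplying by λ: 10λ² + 9λ − 22 = 0.
λ = (−9 + √(9² + 4·10·22)) / (2·10) = (−9 + √961) / 20 = (−9 + 31)/20 = 11/10.
ℓ''(λ) = −22/λ² − 10 < 0, confirming a maximum.

λ̂_MAP = 1.100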